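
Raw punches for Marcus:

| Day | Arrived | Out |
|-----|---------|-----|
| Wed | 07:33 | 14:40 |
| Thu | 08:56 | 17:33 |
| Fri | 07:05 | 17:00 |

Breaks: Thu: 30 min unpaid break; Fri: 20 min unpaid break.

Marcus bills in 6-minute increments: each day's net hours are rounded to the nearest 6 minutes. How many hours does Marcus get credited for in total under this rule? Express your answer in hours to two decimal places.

Wed: 07:33–14:40 = 7 h 7 min → rounds to 7 h 6 min
Thu: 08:56–17:33 = 8 h 37 min − 30 min = 8 h 7 min → rounds to 8 h 6 min
Fri: 07:05–17:00 = 9 h 55 min − 20 min = 9 h 35 min → rounds to 9 h 36 min
Total credited: 24 h 48 min.

24.80 hours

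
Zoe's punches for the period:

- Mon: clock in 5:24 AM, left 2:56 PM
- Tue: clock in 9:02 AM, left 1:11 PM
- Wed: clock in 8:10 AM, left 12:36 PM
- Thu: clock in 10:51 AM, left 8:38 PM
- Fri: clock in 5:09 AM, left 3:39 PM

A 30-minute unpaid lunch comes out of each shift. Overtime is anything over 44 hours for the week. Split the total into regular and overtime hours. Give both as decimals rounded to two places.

Mon: 5:24 AM–2:56 PM = 9 h 32 min; less 30 min break → 9 h 2 min
Tue: 9:02 AM–1:11 PM = 4 h 9 min; less 30 min break → 3 h 39 min
Wed: 8:10 AM–12:36 PM = 4 h 26 min; less 30 min break → 3 h 56 min
Thu: 10:51 AM–8:38 PM = 9 h 47 min; less 30 min break → 9 h 17 min
Fri: 5:09 AM–3:39 PM = 10 h 30 min; less 30 min break → 10 h 0 min
Total worked: 35 h 54 min = 35.90 h.
Threshold 44 h → overtime 0 h 0 min, regular 35 h 54 min.

Regular 35.90 hours, overtime 0.00 hours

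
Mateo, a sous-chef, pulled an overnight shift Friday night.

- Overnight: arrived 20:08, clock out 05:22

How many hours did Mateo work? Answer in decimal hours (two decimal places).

9.23 hours

Overnight: 20:08 → midnight = 3 h 52 min; midnight → 05:22 = 5 h 22 min; span 9 h 14 min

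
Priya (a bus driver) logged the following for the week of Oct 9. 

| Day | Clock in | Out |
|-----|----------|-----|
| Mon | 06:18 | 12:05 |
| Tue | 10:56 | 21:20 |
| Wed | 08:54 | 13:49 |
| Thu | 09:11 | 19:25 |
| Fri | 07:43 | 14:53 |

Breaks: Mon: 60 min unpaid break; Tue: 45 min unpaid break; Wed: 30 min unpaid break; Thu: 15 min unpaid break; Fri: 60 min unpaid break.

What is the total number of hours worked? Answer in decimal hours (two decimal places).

Mon: 06:18–12:05 = 5 h 47 min; less 60 min break → 4 h 47 min
Tue: 10:56–21:20 = 10 h 24 min; less 45 min break → 9 h 39 min
Wed: 08:54–13:49 = 4 h 55 min; less 30 min break → 4 h 25 min
Thu: 09:11–19:25 = 10 h 14 min; less 15 min break → 9 h 59 min
Fri: 07:43–14:53 = 7 h 10 min; less 60 min break → 6 h 10 min
Total: 4 h 47 min + 9 h 39 min + 4 h 25 min + 9 h 59 min + 6 h 10 min = 35 h 0 min.

35.00 hours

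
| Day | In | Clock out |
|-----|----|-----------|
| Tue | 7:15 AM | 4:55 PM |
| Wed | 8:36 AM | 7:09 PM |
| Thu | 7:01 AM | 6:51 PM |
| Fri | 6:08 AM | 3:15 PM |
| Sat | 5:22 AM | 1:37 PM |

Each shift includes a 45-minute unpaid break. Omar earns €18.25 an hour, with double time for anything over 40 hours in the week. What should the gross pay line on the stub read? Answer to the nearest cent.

€936.83

Tue: 7:15 AM–4:55 PM = 9 h 40 min; less 45 min break → 8 h 55 min
Wed: 8:36 AM–7:09 PM = 10 h 33 min; less 45 min break → 9 h 48 min
Thu: 7:01 AM–6:51 PM = 11 h 50 min; less 45 min break → 11 h 5 min
Fri: 6:08 AM–3:15 PM = 9 h 7 min; less 45 min break → 8 h 22 min
Sat: 5:22 AM–1:37 PM = 8 h 15 min; less 45 min break → 7 h 30 min
Total worked: 45 h 40 min = 2740 min.
Regular 40 h 0 min = 2400 min at €18.25/h; overtime 5 h 40 min = 340 min at €36.50/h.
Pay = (2400 × €18.25 + 340 × €36.50) ÷ 60 = €936.83.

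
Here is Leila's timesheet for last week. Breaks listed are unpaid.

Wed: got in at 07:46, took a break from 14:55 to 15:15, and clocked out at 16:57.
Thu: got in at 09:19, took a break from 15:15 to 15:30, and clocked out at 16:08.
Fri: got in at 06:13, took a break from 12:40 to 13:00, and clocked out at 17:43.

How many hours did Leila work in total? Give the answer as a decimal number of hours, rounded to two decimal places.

Wed: 07:46–16:57 = 9 h 11 min; less 20 min break → 8 h 51 min
Thu: 09:19–16:08 = 6 h 49 min; less 15 min break → 6 h 34 min
Fri: 06:13–17:43 = 11 h 30 min; less 20 min break → 11 h 10 min
Total: 8 h 51 min + 6 h 34 min + 11 h 10 min = 26 h 35 min.

26.58 hours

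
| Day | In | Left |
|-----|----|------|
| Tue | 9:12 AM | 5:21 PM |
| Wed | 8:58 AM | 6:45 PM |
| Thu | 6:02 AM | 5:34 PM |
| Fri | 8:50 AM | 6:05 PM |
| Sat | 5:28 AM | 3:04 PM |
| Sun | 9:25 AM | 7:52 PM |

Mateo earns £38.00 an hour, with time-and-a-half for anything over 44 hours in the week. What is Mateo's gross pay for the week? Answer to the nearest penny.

£2513.70

Tue: 9:12 AM–5:21 PM = 8 h 9 min
Wed: 8:58 AM–6:45 PM = 9 h 47 min
Thu: 6:02 AM–5:34 PM = 11 h 32 min
Fri: 8:50 AM–6:05 PM = 9 h 15 min
Sat: 5:28 AM–3:04 PM = 9 h 36 min
Sun: 9:25 AM–7:52 PM = 10 h 27 min
Total worked: 58 h 46 min = 3526 min.
Regular 44 h 0 min = 2640 min at £38.00/h; overtime 14 h 46 min = 886 min at £57.00/h.
Pay = (2640 × £38.00 + 886 × £57.00) ÷ 60 = £2513.70.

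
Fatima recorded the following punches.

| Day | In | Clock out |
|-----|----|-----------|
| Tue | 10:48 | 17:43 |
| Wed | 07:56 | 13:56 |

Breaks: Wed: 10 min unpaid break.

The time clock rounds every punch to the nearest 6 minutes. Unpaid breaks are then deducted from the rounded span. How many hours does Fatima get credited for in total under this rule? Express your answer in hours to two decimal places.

12.73 hours

Tue: in 10:48→10:48, out 17:43→17:42; 6 h 54 min
Wed: in 07:56→07:54, out 13:56→13:54; 6 h 0 min − 10 min = 5 h 50 min
Total credited: 12 h 44 min.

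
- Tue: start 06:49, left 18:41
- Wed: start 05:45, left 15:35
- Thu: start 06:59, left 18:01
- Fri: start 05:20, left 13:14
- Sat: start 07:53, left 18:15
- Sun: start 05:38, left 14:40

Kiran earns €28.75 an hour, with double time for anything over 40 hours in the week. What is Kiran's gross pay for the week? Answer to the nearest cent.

€2301.92

Tue: 06:49–18:41 = 11 h 52 min
Wed: 05:45–15:35 = 9 h 50 min
Thu: 06:59–18:01 = 11 h 2 min
Fri: 05:20–13:14 = 7 h 54 min
Sat: 07:53–18:15 = 10 h 22 min
Sun: 05:38–14:40 = 9 h 2 min
Total worked: 60 h 2 min = 3602 min.
Regular 40 h 0 min = 2400 min at €28.75/h; overtime 20 h 2 min = 1202 min at €57.50/h.
Pay = (2400 × €28.75 + 1202 × €57.50) ÷ 60 = €2301.92.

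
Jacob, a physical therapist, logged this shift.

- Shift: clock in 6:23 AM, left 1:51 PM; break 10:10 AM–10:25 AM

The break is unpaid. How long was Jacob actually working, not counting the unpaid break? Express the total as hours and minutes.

7 h 13 min

Shift: 6:23 AM–1:51 PM = 7 h 28 min; less 15 min break → 7 h 13 min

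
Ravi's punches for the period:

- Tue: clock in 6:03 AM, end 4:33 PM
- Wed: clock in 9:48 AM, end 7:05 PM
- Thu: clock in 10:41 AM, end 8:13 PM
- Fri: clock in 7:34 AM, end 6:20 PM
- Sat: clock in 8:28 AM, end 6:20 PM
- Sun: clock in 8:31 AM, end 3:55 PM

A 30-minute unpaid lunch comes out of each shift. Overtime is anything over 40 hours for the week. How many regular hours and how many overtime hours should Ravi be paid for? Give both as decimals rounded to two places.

Regular 40.00 hours, overtime 14.35 hours

Tue: 6:03 AM–4:33 PM = 10 h 30 min; less 30 min break → 10 h 0 min
Wed: 9:48 AM–7:05 PM = 9 h 17 min; less 30 min break → 8 h 47 min
Thu: 10:41 AM–8:13 PM = 9 h 32 min; less 30 min break → 9 h 2 min
Fri: 7:34 AM–6:20 PM = 10 h 46 min; less 30 min break → 10 h 16 min
Sat: 8:28 AM–6:20 PM = 9 h 52 min; less 30 min break → 9 h 22 min
Sun: 8:31 AM–3:55 PM = 7 h 24 min; less 30 min break → 6 h 54 min
Total worked: 54 h 21 min = 54.35 h.
Threshold 40 h → overtime 14 h 21 min, regular 40 h 0 min.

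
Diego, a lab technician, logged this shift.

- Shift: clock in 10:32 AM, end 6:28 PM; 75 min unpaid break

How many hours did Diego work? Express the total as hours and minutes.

6 h 41 min

Shift: 10:32 AM–6:28 PM = 7 h 56 min; less 75 min break → 6 h 41 min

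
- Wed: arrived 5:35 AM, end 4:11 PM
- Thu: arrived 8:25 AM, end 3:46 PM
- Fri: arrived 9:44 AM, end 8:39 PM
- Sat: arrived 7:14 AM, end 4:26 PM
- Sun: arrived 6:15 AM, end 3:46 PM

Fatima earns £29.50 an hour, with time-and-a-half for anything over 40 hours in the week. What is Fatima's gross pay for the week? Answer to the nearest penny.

£1515.56

Wed: 5:35 AM–4:11 PM = 10 h 36 min
Thu: 8:25 AM–3:46 PM = 7 h 21 min
Fri: 9:44 AM–8:39 PM = 10 h 55 min
Sat: 7:14 AM–4:26 PM = 9 h 12 min
Sun: 6:15 AM–3:46 PM = 9 h 31 min
Total worked: 47 h 35 min = 2855 min.
Regular 40 h 0 min = 2400 min at £29.50/h; overtime 7 h 35 min = 455 min at £44.25/h.
Pay = (2400 × £29.50 + 455 × £44.25) ÷ 60 = £1515.56.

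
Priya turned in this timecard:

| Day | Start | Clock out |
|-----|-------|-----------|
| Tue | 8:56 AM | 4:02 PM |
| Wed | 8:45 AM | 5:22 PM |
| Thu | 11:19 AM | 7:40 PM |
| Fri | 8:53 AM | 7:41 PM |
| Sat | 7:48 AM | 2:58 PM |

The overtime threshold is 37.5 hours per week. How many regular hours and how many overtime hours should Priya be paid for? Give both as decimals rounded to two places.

Regular 37.50 hours, overtime 4.53 hours

Tue: 8:56 AM–4:02 PM = 7 h 6 min
Wed: 8:45 AM–5:22 PM = 8 h 37 min
Thu: 11:19 AM–7:40 PM = 8 h 21 min
Fri: 8:53 AM–7:41 PM = 10 h 48 min
Sat: 7:48 AM–2:58 PM = 7 h 10 min
Total worked: 42 h 2 min = 42.03 h.
Threshold 37.5 h → overtime 4 h 32 min, regular 37 h 30 min.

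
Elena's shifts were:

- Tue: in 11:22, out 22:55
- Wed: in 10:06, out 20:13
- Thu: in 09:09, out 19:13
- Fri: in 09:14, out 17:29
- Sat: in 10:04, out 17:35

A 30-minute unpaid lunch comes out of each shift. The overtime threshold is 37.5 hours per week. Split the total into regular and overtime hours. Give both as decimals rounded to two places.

Tue: 11:22–22:55 = 11 h 33 min; less 30 min break → 11 h 3 min
Wed: 10:06–20:13 = 10 h 7 min; less 30 min break → 9 h 37 min
Thu: 09:09–19:13 = 10 h 4 min; less 30 min break → 9 h 34 min
Fri: 09:14–17:29 = 8 h 15 min; less 30 min break → 7 h 45 min
Sat: 10:04–17:35 = 7 h 31 min; less 30 min break → 7 h 1 min
Total worked: 45 h 0 min = 45.00 h.
Threshold 37.5 h → overtime 7 h 30 min, regular 37 h 30 min.

Regular 37.50 hours, overtime 7.50 hours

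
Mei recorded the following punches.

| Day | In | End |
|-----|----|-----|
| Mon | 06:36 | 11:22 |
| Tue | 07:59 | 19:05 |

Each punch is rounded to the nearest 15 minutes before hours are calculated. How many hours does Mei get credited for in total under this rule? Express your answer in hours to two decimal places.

15.75 hours

Mon: in 06:36→06:30, out 11:22→11:15; 4 h 45 min
Tue: in 07:59→08:00, out 19:05→19:00; 11 h 0 min
Total credited: 15 h 45 min.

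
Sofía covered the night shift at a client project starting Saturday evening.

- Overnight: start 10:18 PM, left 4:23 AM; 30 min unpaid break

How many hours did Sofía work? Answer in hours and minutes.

Overnight: 10:18 PM → midnight = 1 h 42 min; midnight → 4:23 AM = 4 h 23 min; span 6 h 5 min; less 30 min break → 5 h 35 min

5 h 35 min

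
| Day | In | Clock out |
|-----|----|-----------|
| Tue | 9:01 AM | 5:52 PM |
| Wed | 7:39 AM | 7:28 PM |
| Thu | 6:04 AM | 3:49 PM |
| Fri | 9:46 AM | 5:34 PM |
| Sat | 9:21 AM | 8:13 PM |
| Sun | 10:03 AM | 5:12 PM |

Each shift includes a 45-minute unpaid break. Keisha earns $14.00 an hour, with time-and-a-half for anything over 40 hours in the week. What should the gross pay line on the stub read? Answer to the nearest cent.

$806.40

Tue: 9:01 AM–5:52 PM = 8 h 51 min; less 45 min break → 8 h 6 min
Wed: 7:39 AM–7:28 PM = 11 h 49 min; less 45 min break → 11 h 4 min
Thu: 6:04 AM–3:49 PM = 9 h 45 min; less 45 min break → 9 h 0 min
Fri: 9:46 AM–5:34 PM = 7 h 48 min; less 45 min break → 7 h 3 min
Sat: 9:21 AM–8:13 PM = 10 h 52 min; less 45 min break → 10 h 7 min
Sun: 10:03 AM–5:12 PM = 7 h 9 min; less 45 min break → 6 h 24 min
Total worked: 51 h 44 min = 3104 min.
Regular 40 h 0 min = 2400 min at $14.00/h; overtime 11 h 44 min = 704 min at $21.00/h.
Pay = (2400 × $14.00 + 704 × $21.00) ÷ 60 = $806.40.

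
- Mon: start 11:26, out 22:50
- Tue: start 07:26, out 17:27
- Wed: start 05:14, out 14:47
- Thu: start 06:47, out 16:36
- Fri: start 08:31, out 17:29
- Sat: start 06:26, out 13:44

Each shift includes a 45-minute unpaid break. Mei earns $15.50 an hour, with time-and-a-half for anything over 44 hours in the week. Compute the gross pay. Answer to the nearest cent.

$880.79

Mon: 11:26–22:50 = 11 h 24 min; less 45 min break → 10 h 39 min
Tue: 07:26–17:27 = 10 h 1 min; less 45 min break → 9 h 16 min
Wed: 05:14–14:47 = 9 h 33 min; less 45 min break → 8 h 48 min
Thu: 06:47–16:36 = 9 h 49 min; less 45 min break → 9 h 4 min
Fri: 08:31–17:29 = 8 h 58 min; less 45 min break → 8 h 13 min
Sat: 06:26–13:44 = 7 h 18 min; less 45 min break → 6 h 33 min
Total worked: 52 h 33 min = 3153 min.
Regular 44 h 0 min = 2640 min at $15.50/h; overtime 8 h 33 min = 513 min at $23.25/h.
Pay = (2640 × $15.50 + 513 × $23.25) ÷ 60 = $880.79.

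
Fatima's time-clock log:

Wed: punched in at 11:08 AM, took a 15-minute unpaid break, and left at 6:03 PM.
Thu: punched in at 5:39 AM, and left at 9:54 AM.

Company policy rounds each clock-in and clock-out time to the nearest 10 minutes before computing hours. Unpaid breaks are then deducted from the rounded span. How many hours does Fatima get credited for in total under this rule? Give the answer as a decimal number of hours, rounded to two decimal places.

Wed: in 11:08 AM→11:10 AM, out 6:03 PM→6:00 PM; 6 h 50 min − 15 min = 6 h 35 min
Thu: in 5:39 AM→5:40 AM, out 9:54 AM→9:50 AM; 4 h 10 min
Total credited: 10 h 45 min.

10.75 hours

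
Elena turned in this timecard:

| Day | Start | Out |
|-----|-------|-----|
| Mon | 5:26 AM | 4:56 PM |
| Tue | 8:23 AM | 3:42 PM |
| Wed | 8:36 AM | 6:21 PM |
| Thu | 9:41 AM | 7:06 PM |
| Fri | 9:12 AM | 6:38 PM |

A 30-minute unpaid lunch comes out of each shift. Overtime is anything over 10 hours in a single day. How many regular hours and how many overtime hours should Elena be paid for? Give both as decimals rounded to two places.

Mon: 5:26 AM–4:56 PM = 11 h 30 min; less 30 min break → 11 h 0 min
Tue: 8:23 AM–3:42 PM = 7 h 19 min; less 30 min break → 6 h 49 min
Wed: 8:36 AM–6:21 PM = 9 h 45 min; less 30 min break → 9 h 15 min
Thu: 9:41 AM–7:06 PM = 9 h 25 min; less 30 min break → 8 h 55 min
Fri: 9:12 AM–6:38 PM = 9 h 26 min; less 30 min break → 8 h 56 min
Mon reg 10 h 0 min / OT 1 h 0 min; Tue reg 6 h 49 min / OT 0 h 0 min; Wed reg 9 h 15 min / OT 0 h 0 min; Thu reg 8 h 55 min / OT 0 h 0 min; Fri reg 8 h 56 min / OT 0 h 0 min.
Totals: regular 43 h 55 min, overtime 1 h 0 min.

Regular 43.92 hours, overtime 1.00 hours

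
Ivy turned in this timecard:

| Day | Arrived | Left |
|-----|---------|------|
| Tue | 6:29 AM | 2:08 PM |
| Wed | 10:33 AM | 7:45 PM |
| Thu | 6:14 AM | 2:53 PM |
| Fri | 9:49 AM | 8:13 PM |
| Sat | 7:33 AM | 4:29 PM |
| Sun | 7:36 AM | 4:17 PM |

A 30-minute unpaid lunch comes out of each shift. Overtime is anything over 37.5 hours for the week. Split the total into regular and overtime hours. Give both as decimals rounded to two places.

Tue: 6:29 AM–2:08 PM = 7 h 39 min; less 30 min break → 7 h 9 min
Wed: 10:33 AM–7:45 PM = 9 h 12 min; less 30 min break → 8 h 42 min
Thu: 6:14 AM–2:53 PM = 8 h 39 min; less 30 min break → 8 h 9 min
Fri: 9:49 AM–8:13 PM = 10 h 24 min; less 30 min break → 9 h 54 min
Sat: 7:33 AM–4:29 PM = 8 h 56 min; less 30 min break → 8 h 26 min
Sun: 7:36 AM–4:17 PM = 8 h 41 min; less 30 min break → 8 h 11 min
Total worked: 50 h 31 min = 50.52 h.
Threshold 37.5 h → overtime 13 h 1 min, regular 37 h 30 min.

Regular 37.50 hours, overtime 13.02 hours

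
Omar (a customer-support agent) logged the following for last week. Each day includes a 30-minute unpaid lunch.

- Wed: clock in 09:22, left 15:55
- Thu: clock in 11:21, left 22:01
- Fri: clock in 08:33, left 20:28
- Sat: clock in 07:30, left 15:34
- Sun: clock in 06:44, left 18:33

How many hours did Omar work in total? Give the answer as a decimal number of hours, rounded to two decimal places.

Wed: 09:22–15:55 = 6 h 33 min; less 30 min break → 6 h 3 min
Thu: 11:21–22:01 = 10 h 40 min; less 30 min break → 10 h 10 min
Fri: 08:33–20:28 = 11 h 55 min; less 30 min break → 11 h 25 min
Sat: 07:30–15:34 = 8 h 4 min; less 30 min break → 7 h 34 min
Sun: 06:44–18:33 = 11 h 49 min; less 30 min break → 11 h 19 min
Total: 6 h 3 min + 10 h 10 min + 11 h 25 min + 7 h 34 min + 11 h 19 min = 46 h 31 min.

46.52 hours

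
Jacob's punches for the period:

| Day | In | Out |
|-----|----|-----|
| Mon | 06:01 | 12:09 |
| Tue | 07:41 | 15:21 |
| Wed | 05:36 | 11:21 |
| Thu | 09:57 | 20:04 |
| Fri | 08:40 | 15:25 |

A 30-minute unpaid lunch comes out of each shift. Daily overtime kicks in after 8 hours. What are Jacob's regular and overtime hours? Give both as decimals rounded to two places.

Regular 32.30 hours, overtime 1.62 hours

Mon: 06:01–12:09 = 6 h 8 min; less 30 min break → 5 h 38 min
Tue: 07:41–15:21 = 7 h 40 min; less 30 min break → 7 h 10 min
Wed: 05:36–11:21 = 5 h 45 min; less 30 min break → 5 h 15 min
Thu: 09:57–20:04 = 10 h 7 min; less 30 min break → 9 h 37 min
Fri: 08:40–15:25 = 6 h 45 min; less 30 min break → 6 h 15 min
Mon reg 5 h 38 min / OT 0 h 0 min; Tue reg 7 h 10 min / OT 0 h 0 min; Wed reg 5 h 15 min / OT 0 h 0 min; Thu reg 8 h 0 min / OT 1 h 37 min; Fri reg 6 h 15 min / OT 0 h 0 min.
Totals: regular 32 h 18 min, overtime 1 h 37 min.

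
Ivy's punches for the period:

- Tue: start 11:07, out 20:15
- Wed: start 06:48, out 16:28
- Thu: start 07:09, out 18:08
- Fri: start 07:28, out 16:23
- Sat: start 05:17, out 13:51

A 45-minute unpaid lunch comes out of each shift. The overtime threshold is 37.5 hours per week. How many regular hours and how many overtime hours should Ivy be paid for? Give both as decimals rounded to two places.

Regular 37.50 hours, overtime 6.02 hours

Tue: 11:07–20:15 = 9 h 8 min; less 45 min break → 8 h 23 min
Wed: 06:48–16:28 = 9 h 40 min; less 45 min break → 8 h 55 min
Thu: 07:09–18:08 = 10 h 59 min; less 45 min break → 10 h 14 min
Fri: 07:28–16:23 = 8 h 55 min; less 45 min break → 8 h 10 min
Sat: 05:17–13:51 = 8 h 34 min; less 45 min break → 7 h 49 min
Total worked: 43 h 31 min = 43.52 h.
Threshold 37.5 h → overtime 6 h 1 min, regular 37 h 30 min.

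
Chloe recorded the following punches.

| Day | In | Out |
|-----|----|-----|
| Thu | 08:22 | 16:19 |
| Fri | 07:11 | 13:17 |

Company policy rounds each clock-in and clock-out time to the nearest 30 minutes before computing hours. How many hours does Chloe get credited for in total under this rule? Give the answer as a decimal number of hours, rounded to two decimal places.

14.50 hours

Thu: in 08:22→08:30, out 16:19→16:30; 8 h 0 min
Fri: in 07:11→07:00, out 13:17→13:30; 6 h 30 min
Total credited: 14 h 30 min.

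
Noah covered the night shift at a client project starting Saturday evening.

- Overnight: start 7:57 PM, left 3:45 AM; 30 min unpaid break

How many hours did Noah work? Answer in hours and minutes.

Overnight: 7:57 PM → midnight = 4 h 3 min; midnight → 3:45 AM = 3 h 45 min; span 7 h 48 min; less 30 min break → 7 h 18 min

7 h 18 min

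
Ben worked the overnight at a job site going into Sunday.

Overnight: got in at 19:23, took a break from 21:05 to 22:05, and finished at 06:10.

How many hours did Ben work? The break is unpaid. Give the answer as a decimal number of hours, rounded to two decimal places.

Overnight: 19:23 → midnight = 4 h 37 min; midnight → 06:10 = 6 h 10 min; span 10 h 47 min; less 60 min break → 9 h 47 min

9.78 hours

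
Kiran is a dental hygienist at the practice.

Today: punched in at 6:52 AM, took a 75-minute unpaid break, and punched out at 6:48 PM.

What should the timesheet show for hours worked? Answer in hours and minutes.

10 h 41 min

Today: 6:52 AM–6:48 PM = 11 h 56 min; less 75 min break → 10 h 41 min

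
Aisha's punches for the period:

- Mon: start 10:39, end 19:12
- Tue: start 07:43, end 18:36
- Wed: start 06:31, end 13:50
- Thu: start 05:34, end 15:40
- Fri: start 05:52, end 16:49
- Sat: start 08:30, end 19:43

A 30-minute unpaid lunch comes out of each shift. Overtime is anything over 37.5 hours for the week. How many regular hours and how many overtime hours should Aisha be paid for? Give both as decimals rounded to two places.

Regular 37.50 hours, overtime 18.52 hours

Mon: 10:39–19:12 = 8 h 33 min; less 30 min break → 8 h 3 min
Tue: 07:43–18:36 = 10 h 53 min; less 30 min break → 10 h 23 min
Wed: 06:31–13:50 = 7 h 19 min; less 30 min break → 6 h 49 min
Thu: 05:34–15:40 = 10 h 6 min; less 30 min break → 9 h 36 min
Fri: 05:52–16:49 = 10 h 57 min; less 30 min break → 10 h 27 min
Sat: 08:30–19:43 = 11 h 13 min; less 30 min break → 10 h 43 min
Total worked: 56 h 1 min = 56.02 h.
Threshold 37.5 h → overtime 18 h 31 min, regular 37 h 30 min.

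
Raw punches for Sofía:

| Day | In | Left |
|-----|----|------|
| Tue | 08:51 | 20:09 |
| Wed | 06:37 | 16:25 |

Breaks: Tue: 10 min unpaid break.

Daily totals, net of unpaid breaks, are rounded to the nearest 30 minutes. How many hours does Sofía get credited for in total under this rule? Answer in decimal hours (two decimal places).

21.00 hours

Tue: 08:51–20:09 = 11 h 18 min − 10 min = 11 h 8 min → rounds to 11 h 0 min
Wed: 06:37–16:25 = 9 h 48 min → rounds to 10 h 0 min
Total credited: 21 h 0 min.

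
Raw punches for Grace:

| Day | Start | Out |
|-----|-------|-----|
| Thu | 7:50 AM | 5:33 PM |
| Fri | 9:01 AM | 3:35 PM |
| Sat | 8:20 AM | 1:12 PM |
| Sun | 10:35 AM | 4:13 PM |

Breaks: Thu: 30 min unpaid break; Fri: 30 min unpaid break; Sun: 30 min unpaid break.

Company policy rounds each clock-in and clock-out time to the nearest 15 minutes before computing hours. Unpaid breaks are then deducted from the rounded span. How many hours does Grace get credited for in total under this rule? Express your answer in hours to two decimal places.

25.50 hours

Thu: in 7:50 AM→7:45 AM, out 5:33 PM→5:30 PM; 9 h 45 min − 30 min = 9 h 15 min
Fri: in 9:01 AM→9:00 AM, out 3:35 PM→3:30 PM; 6 h 30 min − 30 min = 6 h 0 min
Sat: in 8:20 AM→8:15 AM, out 1:12 PM→1:15 PM; 5 h 0 min
Sun: in 10:35 AM→10:30 AM, out 4:13 PM→4:15 PM; 5 h 45 min − 30 min = 5 h 15 min
Total credited: 25 h 30 min.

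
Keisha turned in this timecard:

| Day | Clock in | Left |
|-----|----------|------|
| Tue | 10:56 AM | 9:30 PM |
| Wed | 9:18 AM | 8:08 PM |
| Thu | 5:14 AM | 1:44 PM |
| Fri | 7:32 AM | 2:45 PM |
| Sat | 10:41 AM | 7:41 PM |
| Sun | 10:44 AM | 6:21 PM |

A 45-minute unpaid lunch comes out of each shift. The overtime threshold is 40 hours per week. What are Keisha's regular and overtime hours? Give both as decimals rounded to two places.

Tue: 10:56 AM–9:30 PM = 10 h 34 min; less 45 min break → 9 h 49 min
Wed: 9:18 AM–8:08 PM = 10 h 50 min; less 45 min break → 10 h 5 min
Thu: 5:14 AM–1:44 PM = 8 h 30 min; less 45 min break → 7 h 45 min
Fri: 7:32 AM–2:45 PM = 7 h 13 min; less 45 min break → 6 h 28 min
Sat: 10:41 AM–7:41 PM = 9 h 0 min; less 45 min break → 8 h 15 min
Sun: 10:44 AM–6:21 PM = 7 h 37 min; less 45 min break → 6 h 52 min
Total worked: 49 h 14 min = 49.23 h.
Threshold 40 h → overtime 9 h 14 min, regular 40 h 0 min.

Regular 40.00 hours, overtime 9.23 hours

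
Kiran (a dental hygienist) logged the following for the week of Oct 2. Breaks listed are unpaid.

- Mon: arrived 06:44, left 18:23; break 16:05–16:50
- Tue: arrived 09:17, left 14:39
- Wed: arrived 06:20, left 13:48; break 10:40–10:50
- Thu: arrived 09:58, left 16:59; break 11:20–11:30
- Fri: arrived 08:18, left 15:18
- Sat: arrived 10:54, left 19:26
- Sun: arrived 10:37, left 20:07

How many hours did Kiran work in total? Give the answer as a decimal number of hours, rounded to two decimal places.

55.45 hours

Mon: 06:44–18:23 = 11 h 39 min; less 45 min break → 10 h 54 min
Tue: 09:17–14:39 = 5 h 22 min
Wed: 06:20–13:48 = 7 h 28 min; less 10 min break → 7 h 18 min
Thu: 09:58–16:59 = 7 h 1 min; less 10 min break → 6 h 51 min
Fri: 08:18–15:18 = 7 h 0 min
Sat: 10:54–19:26 = 8 h 32 min
Sun: 10:37–20:07 = 9 h 30 min
Total: 10 h 54 min + 5 h 22 min + 7 h 18 min + 6 h 51 min + 7 h 0 min + 8 h 32 min + 9 h 30 min = 55 h 27 min.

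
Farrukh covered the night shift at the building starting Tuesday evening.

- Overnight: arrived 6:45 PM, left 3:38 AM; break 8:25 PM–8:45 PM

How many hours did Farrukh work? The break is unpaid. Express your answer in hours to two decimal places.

Overnight: 6:45 PM → midnight = 5 h 15 min; midnight → 3:38 AM = 3 h 38 min; span 8 h 53 min; less 20 min break → 8 h 33 min

8.55 hours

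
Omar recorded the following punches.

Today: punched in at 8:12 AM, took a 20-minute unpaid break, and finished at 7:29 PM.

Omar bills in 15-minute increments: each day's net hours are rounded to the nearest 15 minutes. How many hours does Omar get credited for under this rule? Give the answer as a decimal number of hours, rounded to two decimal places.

Today: 8:12 AM–7:29 PM = 11 h 17 min − 20 min = 10 h 57 min → rounds to 11 h 0 min

11.00 hours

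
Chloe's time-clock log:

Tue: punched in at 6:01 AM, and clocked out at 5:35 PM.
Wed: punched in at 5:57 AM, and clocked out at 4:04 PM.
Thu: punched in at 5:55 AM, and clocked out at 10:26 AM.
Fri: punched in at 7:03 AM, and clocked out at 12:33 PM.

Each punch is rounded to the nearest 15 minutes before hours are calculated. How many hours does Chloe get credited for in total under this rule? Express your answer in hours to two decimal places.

31.50 hours

Tue: in 6:01 AM→6:00 AM, out 5:35 PM→5:30 PM; 11 h 30 min
Wed: in 5:57 AM→6:00 AM, out 4:04 PM→4:00 PM; 10 h 0 min
Thu: in 5:55 AM→6:00 AM, out 10:26 AM→10:30 AM; 4 h 30 min
Fri: in 7:03 AM→7:00 AM, out 12:33 PM→12:30 PM; 5 h 30 min
Total credited: 31 h 30 min.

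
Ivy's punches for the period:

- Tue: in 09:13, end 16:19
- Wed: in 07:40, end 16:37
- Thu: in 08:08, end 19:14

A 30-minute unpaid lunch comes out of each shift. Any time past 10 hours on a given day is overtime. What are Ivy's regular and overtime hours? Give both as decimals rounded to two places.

Regular 25.05 hours, overtime 0.60 hours

Tue: 09:13–16:19 = 7 h 6 min; less 30 min break → 6 h 36 min
Wed: 07:40–16:37 = 8 h 57 min; less 30 min break → 8 h 27 min
Thu: 08:08–19:14 = 11 h 6 min; less 30 min break → 10 h 36 min
Tue reg 6 h 36 min / OT 0 h 0 min; Wed reg 8 h 27 min / OT 0 h 0 min; Thu reg 10 h 0 min / OT 0 h 36 min.
Totals: regular 25 h 3 min, overtime 0 h 36 min.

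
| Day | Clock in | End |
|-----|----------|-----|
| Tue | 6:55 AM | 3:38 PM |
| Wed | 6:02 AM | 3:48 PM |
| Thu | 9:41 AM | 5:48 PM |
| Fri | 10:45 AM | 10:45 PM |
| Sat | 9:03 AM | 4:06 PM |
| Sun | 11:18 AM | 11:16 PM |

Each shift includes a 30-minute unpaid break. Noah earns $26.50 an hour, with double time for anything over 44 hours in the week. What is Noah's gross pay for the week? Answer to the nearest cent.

Tue: 6:55 AM–3:38 PM = 8 h 43 min; less 30 min break → 8 h 13 min
Wed: 6:02 AM–3:48 PM = 9 h 46 min; less 30 min break → 9 h 16 min
Thu: 9:41 AM–5:48 PM = 8 h 7 min; less 30 min break → 7 h 37 min
Fri: 10:45 AM–10:45 PM = 12 h 0 min; less 30 min break → 11 h 30 min
Sat: 9:03 AM–4:06 PM = 7 h 3 min; less 30 min break → 6 h 33 min
Sun: 11:18 AM–11:16 PM = 11 h 58 min; less 30 min break → 11 h 28 min
Total worked: 54 h 37 min = 3277 min.
Regular 44 h 0 min = 2640 min at $26.50/h; overtime 10 h 37 min = 637 min at $53.00/h.
Pay = (2640 × $26.50 + 637 × $53.00) ÷ 60 = $1728.68.

$1728.68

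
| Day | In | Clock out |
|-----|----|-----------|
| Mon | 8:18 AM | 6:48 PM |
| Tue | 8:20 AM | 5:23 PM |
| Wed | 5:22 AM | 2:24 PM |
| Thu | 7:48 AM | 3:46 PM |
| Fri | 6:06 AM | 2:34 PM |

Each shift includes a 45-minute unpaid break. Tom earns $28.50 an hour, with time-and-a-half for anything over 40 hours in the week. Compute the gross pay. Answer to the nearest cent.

Mon: 8:18 AM–6:48 PM = 10 h 30 min; less 45 min break → 9 h 45 min
Tue: 8:20 AM–5:23 PM = 9 h 3 min; less 45 min break → 8 h 18 min
Wed: 5:22 AM–2:24 PM = 9 h 2 min; less 45 min break → 8 h 17 min
Thu: 7:48 AM–3:46 PM = 7 h 58 min; less 45 min break → 7 h 13 min
Fri: 6:06 AM–2:34 PM = 8 h 28 min; less 45 min break → 7 h 43 min
Total worked: 41 h 16 min = 2476 min.
Regular 40 h 0 min = 2400 min at $28.50/h; overtime 1 h 16 min = 76 min at $42.75/h.
Pay = (2400 × $28.50 + 76 × $42.75) ÷ 60 = $1194.15.

$1194.15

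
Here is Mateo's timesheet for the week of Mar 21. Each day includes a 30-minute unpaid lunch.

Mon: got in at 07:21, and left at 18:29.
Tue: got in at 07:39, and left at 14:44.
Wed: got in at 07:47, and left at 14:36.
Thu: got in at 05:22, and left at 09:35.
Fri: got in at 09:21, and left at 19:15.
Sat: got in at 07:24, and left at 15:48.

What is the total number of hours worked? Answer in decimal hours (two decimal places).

Mon: 07:21–18:29 = 11 h 8 min; less 30 min break → 10 h 38 min
Tue: 07:39–14:44 = 7 h 5 min; less 30 min break → 6 h 35 min
Wed: 07:47–14:36 = 6 h 49 min; less 30 min break → 6 h 19 min
Thu: 05:22–09:35 = 4 h 13 min; less 30 min break → 3 h 43 min
Fri: 09:21–19:15 = 9 h 54 min; less 30 min break → 9 h 24 min
Sat: 07:24–15:48 = 8 h 24 min; less 30 min break → 7 h 54 min
Total: 10 h 38 min + 6 h 35 min + 6 h 19 min + 3 h 43 min + 9 h 24 min + 7 h 54 min = 44 h 33 min.

44.55 hours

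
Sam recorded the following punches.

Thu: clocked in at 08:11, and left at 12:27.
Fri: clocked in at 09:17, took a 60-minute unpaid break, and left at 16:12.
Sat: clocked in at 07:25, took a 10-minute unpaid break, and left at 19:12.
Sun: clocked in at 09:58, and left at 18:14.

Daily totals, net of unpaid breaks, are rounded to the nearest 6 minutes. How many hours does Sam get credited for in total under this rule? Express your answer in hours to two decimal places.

30.10 hours

Thu: 08:11–12:27 = 4 h 16 min → rounds to 4 h 18 min
Fri: 09:17–16:12 = 6 h 55 min − 60 min = 5 h 55 min → rounds to 5 h 54 min
Sat: 07:25–19:12 = 11 h 47 min − 10 min = 11 h 37 min → rounds to 11 h 36 min
Sun: 09:58–18:14 = 8 h 16 min → rounds to 8 h 18 min
Total credited: 30 h 6 min.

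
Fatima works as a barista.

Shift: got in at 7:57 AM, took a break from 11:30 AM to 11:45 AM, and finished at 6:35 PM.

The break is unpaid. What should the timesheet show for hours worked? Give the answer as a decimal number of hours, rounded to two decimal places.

Shift: 7:57 AM–6:35 PM = 10 h 38 min; less 15 min break → 10 h 23 min

10.38 hours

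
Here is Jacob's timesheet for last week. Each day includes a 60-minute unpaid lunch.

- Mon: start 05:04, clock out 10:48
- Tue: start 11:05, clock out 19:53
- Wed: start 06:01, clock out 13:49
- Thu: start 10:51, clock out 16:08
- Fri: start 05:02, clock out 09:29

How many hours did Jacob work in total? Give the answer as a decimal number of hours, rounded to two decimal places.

Mon: 05:04–10:48 = 5 h 44 min; less 60 min break → 4 h 44 min
Tue: 11:05–19:53 = 8 h 48 min; less 60 min break → 7 h 48 min
Wed: 06:01–13:49 = 7 h 48 min; less 60 min break → 6 h 48 min
Thu: 10:51–16:08 = 5 h 17 min; less 60 min break → 4 h 17 min
Fri: 05:02–09:29 = 4 h 27 min; less 60 min break → 3 h 27 min
Total: 4 h 44 min + 7 h 48 min + 6 h 48 min + 4 h 17 min + 3 h 27 min = 27 h 4 min.

27.07 hours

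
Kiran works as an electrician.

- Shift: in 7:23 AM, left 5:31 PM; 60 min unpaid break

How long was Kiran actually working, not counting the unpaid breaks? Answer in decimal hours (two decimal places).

9.13 hours

Shift: 7:23 AM–5:31 PM = 10 h 8 min; less 60 min break → 9 h 8 min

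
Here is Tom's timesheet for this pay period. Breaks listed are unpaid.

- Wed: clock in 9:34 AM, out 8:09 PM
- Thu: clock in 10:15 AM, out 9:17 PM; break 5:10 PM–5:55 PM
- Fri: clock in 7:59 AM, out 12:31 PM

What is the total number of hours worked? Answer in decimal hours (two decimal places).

25.40 hours

Wed: 9:34 AM–8:09 PM = 10 h 35 min
Thu: 10:15 AM–9:17 PM = 11 h 2 min; less 45 min break → 10 h 17 min
Fri: 7:59 AM–12:31 PM = 4 h 32 min
Total: 10 h 35 min + 10 h 17 min + 4 h 32 min = 25 h 24 min.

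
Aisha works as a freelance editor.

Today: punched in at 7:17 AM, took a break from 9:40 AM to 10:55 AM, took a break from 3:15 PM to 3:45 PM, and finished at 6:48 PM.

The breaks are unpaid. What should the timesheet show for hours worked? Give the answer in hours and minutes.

Today: 7:17 AM–6:48 PM = 11 h 31 min; less 105 min break → 9 h 46 min

9 h 46 min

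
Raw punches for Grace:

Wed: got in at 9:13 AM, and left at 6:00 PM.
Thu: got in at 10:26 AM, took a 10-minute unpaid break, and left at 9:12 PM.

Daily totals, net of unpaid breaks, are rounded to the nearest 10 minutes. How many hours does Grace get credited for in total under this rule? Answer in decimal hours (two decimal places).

Wed: 9:13 AM–6:00 PM = 8 h 47 min → rounds to 8 h 50 min
Thu: 10:26 AM–9:12 PM = 10 h 46 min − 10 min = 10 h 36 min → rounds to 10 h 40 min
Total credited: 19 h 30 min.

19.50 hours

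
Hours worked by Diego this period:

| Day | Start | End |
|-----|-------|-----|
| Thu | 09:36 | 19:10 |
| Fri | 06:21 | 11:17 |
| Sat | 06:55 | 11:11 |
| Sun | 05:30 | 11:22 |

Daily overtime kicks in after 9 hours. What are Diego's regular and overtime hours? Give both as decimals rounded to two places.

Thu: 09:36–19:10 = 9 h 34 min
Fri: 06:21–11:17 = 4 h 56 min
Sat: 06:55–11:11 = 4 h 16 min
Sun: 05:30–11:22 = 5 h 52 min
Thu reg 9 h 0 min / OT 0 h 34 min; Fri reg 4 h 56 min / OT 0 h 0 min; Sat reg 4 h 16 min / OT 0 h 0 min; Sun reg 5 h 52 min / OT 0 h 0 min.
Totals: regular 24 h 4 min, overtime 0 h 34 min.

Regular 24.07 hours, overtime 0.57 hours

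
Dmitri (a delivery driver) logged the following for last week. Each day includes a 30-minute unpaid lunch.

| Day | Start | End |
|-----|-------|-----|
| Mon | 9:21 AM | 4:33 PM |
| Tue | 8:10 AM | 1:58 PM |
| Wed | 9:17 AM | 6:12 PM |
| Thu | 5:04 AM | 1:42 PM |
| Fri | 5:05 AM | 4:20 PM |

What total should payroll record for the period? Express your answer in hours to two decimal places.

Mon: 9:21 AM–4:33 PM = 7 h 12 min; less 30 min break → 6 h 42 min
Tue: 8:10 AM–1:58 PM = 5 h 48 min; less 30 min break → 5 h 18 min
Wed: 9:17 AM–6:12 PM = 8 h 55 min; less 30 min break → 8 h 25 min
Thu: 5:04 AM–1:42 PM = 8 h 38 min; less 30 min break → 8 h 8 min
Fri: 5:05 AM–4:20 PM = 11 h 15 min; less 30 min break → 10 h 45 min
Total: 6 h 42 min + 5 h 18 min + 8 h 25 min + 8 h 8 min + 10 h 45 min = 39 h 18 min.

39.30 hours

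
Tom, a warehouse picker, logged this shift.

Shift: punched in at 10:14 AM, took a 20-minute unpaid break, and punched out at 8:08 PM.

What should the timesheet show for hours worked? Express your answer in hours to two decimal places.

9.57 hours

Shift: 10:14 AM–8:08 PM = 9 h 54 min; less 20 min break → 9 h 34 min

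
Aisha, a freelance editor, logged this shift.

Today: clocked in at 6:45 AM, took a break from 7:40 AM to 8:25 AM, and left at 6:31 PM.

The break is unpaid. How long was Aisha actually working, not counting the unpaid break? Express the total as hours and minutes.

Today: 6:45 AM–6:31 PM = 11 h 46 min; less 45 min break → 11 h 1 min

11 h 1 min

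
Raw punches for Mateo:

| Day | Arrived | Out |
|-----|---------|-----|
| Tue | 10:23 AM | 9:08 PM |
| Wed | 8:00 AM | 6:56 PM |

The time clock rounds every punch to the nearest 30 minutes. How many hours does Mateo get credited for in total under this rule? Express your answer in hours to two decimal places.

21.50 hours

Tue: in 10:23 AM→10:30 AM, out 9:08 PM→9:00 PM; 10 h 30 min
Wed: in 8:00 AM→8:00 AM, out 6:56 PM→7:00 PM; 11 h 0 min
Total credited: 21 h 30 min.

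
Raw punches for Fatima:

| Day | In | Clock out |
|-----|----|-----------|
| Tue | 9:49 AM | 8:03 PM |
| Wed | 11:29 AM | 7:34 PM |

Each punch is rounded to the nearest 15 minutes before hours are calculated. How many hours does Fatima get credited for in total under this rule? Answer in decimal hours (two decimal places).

Tue: in 9:49 AM→9:45 AM, out 8:03 PM→8:00 PM; 10 h 15 min
Wed: in 11:29 AM→11:30 AM, out 7:34 PM→7:30 PM; 8 h 0 min
Total credited: 18 h 15 min.

18.25 hours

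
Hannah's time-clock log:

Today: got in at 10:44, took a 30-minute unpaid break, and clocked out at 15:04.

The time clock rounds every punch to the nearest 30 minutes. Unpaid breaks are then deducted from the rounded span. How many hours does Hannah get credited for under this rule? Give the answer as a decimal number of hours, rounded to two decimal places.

Today: in 10:44→10:30, out 15:04→15:00; 4 h 30 min − 30 min = 4 h 0 min

4.00 hours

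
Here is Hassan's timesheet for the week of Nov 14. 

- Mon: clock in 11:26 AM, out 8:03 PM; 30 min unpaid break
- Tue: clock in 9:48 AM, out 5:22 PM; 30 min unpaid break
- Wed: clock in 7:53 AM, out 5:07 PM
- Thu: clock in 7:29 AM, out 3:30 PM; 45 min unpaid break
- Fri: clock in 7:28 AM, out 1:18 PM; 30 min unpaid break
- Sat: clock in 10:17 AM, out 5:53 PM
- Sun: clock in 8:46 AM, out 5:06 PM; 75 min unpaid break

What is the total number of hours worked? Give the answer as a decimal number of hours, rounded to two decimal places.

51.70 hours

Mon: 11:26 AM–8:03 PM = 8 h 37 min; less 30 min break → 8 h 7 min
Tue: 9:48 AM–5:22 PM = 7 h 34 min; less 30 min break → 7 h 4 min
Wed: 7:53 AM–5:07 PM = 9 h 14 min
Thu: 7:29 AM–3:30 PM = 8 h 1 min; less 45 min break → 7 h 16 min
Fri: 7:28 AM–1:18 PM = 5 h 50 min; less 30 min break → 5 h 20 min
Sat: 10:17 AM–5:53 PM = 7 h 36 min
Sun: 8:46 AM–5:06 PM = 8 h 20 min; less 75 min break → 7 h 5 min
Total: 8 h 7 min + 7 h 4 min + 9 h 14 min + 7 h 16 min + 5 h 20 min + 7 h 36 min + 7 h 5 min = 51 h 42 min.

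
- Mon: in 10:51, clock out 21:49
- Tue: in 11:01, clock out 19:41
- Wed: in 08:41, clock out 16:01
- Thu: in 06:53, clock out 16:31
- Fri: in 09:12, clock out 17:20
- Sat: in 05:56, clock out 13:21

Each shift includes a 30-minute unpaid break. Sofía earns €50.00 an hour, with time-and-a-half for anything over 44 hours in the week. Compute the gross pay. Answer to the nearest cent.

€2586.25

Mon: 10:51–21:49 = 10 h 58 min; less 30 min break → 10 h 28 min
Tue: 11:01–19:41 = 8 h 40 min; less 30 min break → 8 h 10 min
Wed: 08:41–16:01 = 7 h 20 min; less 30 min break → 6 h 50 min
Thu: 06:53–16:31 = 9 h 38 min; less 30 min break → 9 h 8 min
Fri: 09:12–17:20 = 8 h 8 min; less 30 min break → 7 h 38 min
Sat: 05:56–13:21 = 7 h 25 min; less 30 min break → 6 h 55 min
Total worked: 49 h 9 min = 2949 min.
Regular 44 h 0 min = 2640 min at €50.00/h; overtime 5 h 9 min = 309 min at €75.00/h.
Pay = (2640 × €50.00 + 309 × €75.00) ÷ 60 = €2586.25.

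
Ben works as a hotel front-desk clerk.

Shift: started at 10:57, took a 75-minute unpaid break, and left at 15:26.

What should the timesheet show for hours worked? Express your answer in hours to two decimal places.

Shift: 10:57–15:26 = 4 h 29 min; less 75 min break → 3 h 14 min

3.23 hours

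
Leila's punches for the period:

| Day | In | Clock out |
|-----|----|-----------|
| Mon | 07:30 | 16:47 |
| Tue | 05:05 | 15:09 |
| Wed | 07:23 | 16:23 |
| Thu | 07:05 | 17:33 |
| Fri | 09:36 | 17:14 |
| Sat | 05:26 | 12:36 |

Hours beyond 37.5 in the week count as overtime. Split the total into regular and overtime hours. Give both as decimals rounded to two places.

Regular 37.50 hours, overtime 16.12 hours

Mon: 07:30–16:47 = 9 h 17 min
Tue: 05:05–15:09 = 10 h 4 min
Wed: 07:23–16:23 = 9 h 0 min
Thu: 07:05–17:33 = 10 h 28 min
Fri: 09:36–17:14 = 7 h 38 min
Sat: 05:26–12:36 = 7 h 10 min
Total worked: 53 h 37 min = 53.62 h.
Threshold 37.5 h → overtime 16 h 7 min, regular 37 h 30 min.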